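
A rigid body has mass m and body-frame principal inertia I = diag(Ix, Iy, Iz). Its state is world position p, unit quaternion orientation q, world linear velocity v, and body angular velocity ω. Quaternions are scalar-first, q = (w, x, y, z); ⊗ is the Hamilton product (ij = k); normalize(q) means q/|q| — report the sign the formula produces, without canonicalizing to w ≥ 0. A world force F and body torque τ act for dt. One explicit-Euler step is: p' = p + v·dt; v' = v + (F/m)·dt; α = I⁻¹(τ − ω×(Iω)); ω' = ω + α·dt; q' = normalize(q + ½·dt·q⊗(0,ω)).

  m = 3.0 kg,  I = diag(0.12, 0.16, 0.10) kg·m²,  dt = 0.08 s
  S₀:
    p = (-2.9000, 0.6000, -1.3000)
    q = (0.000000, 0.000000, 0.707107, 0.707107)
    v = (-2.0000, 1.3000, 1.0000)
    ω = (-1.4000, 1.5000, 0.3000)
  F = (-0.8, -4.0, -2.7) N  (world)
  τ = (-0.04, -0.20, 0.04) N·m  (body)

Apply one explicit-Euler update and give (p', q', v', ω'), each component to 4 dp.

p' = (-3.0600, 0.7040, -1.2200)
q' = (-0.0507, -0.0338, 0.6652, 0.7441)
v' = (-2.0213, 1.1933, 0.9280)
ω' = (-1.4087, 1.4042, 0.3992)

(τ − ω×Iω)/I = (-0.1083, -1.1975, 1.2400)
new body rate ω' = (-1.4087, 1.4042, 0.3992)
Hamilton product q⊗(0,ω) = (-1.2727926, -0.8485284, -0.9899498, 0.9899498)
updated quaternion q' = (-0.0507, -0.0338, 0.6652, 0.7441)
a = F/m = (-0.2667, -1.3333, -0.9000)
p + v·dt = (-3.0600, 0.7040, -1.2200)
v + (F/m)dt = (-2.0213, 1.1933, 0.9280)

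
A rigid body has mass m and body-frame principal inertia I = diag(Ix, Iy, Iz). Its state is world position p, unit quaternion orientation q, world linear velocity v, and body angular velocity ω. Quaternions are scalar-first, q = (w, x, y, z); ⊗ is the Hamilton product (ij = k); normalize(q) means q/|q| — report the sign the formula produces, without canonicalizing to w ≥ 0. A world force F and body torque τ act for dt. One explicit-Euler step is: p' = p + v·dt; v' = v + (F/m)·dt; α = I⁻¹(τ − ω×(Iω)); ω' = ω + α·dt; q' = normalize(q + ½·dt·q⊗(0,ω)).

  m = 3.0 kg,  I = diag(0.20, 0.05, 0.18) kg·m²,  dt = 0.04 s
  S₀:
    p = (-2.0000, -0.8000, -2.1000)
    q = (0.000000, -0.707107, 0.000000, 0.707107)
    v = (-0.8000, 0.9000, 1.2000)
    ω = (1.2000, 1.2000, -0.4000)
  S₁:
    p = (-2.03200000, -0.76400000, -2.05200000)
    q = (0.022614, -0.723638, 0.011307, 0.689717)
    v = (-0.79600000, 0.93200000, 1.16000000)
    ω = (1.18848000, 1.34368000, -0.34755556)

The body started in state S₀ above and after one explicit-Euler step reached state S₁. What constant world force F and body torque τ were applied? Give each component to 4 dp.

F = (0.3000, 2.4000, -3.0000)
τ = (-0.1200, 0.1700, 0.0200)

Δv = v₁−v₀ = (0.00400000, 0.03200000, -0.04000000)
m·(v₁−v₀)/dt = (0.3000, 2.4000, -3.0000)
ω₁ − ω₀ = (-0.01152000, 0.14368000, 0.05244444)
precession coupling = (-0.0624, -0.0096, -0.2160)
applied torque τ = (-0.1200, 0.1700, 0.0200)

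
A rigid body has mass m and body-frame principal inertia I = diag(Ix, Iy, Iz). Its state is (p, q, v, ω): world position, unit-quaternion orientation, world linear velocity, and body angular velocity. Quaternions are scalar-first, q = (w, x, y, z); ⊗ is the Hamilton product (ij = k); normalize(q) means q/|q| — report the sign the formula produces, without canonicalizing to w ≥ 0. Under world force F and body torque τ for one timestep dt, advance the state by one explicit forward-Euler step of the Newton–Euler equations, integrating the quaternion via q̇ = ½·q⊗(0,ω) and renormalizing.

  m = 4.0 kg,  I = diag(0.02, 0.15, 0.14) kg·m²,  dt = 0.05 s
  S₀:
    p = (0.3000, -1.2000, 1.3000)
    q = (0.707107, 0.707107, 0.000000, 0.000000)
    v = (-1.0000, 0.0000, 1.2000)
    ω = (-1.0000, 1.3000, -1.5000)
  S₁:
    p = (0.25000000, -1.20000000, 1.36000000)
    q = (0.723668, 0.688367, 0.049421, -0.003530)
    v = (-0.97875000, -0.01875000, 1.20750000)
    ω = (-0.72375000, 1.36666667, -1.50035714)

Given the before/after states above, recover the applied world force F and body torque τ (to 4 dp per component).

rate change Δω = (0.27625000, 0.06666667, -0.00035714)
I·α + gyro = (0.1300, 0.0200, -0.1700)
v₁ − v₀ = (0.02125000, -0.01875000, 0.00750000)
applied force F = (1.7000, -1.5000, 0.6000)

F = (1.7000, -1.5000, 0.6000)
τ = (0.1300, 0.0200, -0.1700)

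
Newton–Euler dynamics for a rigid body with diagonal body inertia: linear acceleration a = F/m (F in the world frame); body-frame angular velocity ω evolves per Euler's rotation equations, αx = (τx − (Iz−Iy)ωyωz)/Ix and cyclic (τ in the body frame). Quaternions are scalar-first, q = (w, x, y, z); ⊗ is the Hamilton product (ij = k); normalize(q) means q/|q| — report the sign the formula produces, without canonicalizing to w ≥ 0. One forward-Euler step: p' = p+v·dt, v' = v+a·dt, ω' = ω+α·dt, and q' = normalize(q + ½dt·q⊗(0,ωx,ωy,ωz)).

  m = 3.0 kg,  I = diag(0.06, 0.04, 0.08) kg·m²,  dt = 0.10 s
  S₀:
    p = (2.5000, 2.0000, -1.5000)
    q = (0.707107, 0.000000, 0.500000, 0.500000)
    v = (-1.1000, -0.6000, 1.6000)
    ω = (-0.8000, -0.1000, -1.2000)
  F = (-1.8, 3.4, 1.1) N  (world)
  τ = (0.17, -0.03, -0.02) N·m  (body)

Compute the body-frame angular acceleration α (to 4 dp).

precession coupling ω×(Iω) = (0.0048, -0.0192, -0.0016)
angular accel α = (2.7533, -0.2700, -0.2300)

α = (2.7533, -0.2700, -0.2300)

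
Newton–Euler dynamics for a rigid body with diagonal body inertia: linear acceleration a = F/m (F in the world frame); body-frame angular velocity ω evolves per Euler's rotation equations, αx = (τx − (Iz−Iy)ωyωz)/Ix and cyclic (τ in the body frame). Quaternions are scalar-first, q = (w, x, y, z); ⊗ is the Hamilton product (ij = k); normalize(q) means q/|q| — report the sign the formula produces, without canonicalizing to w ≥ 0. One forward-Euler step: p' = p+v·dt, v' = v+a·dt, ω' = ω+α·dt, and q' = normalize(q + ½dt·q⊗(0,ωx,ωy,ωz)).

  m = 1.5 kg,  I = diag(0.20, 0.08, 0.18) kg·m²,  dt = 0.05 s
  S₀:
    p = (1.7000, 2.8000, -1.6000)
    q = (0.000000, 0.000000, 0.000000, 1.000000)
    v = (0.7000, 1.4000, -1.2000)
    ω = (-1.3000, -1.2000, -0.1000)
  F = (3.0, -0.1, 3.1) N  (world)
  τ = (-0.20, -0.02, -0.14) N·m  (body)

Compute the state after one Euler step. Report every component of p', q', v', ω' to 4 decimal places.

p' = (1.7350, 2.8700, -1.6600)
q' = (0.0025, 0.0300, -0.0325, 0.9990)
v' = (0.8000, 1.3967, -1.0967)
ω' = (-1.3530, -1.2141, -0.0869)

linear accel F/m = (2.0000, -0.0667, 2.0667)
p' = p + v·dt = (1.7350, 2.8700, -1.6600)
v + (F/m)dt = (0.8000, 1.3967, -1.0967)
α = I⁻¹(τ − ω×Iω) = (-1.0600, -0.2825, 0.2622)
ω' = ω + α·dt = (-1.3530, -1.2141, -0.0869)
q⊗(0,ω) = (0.1000000, 1.2000000, -1.3000000, 0.0000000)
q + ½dt·q⊗(0,ω), renormalized = (0.0025, 0.0300, -0.0325, 0.9990)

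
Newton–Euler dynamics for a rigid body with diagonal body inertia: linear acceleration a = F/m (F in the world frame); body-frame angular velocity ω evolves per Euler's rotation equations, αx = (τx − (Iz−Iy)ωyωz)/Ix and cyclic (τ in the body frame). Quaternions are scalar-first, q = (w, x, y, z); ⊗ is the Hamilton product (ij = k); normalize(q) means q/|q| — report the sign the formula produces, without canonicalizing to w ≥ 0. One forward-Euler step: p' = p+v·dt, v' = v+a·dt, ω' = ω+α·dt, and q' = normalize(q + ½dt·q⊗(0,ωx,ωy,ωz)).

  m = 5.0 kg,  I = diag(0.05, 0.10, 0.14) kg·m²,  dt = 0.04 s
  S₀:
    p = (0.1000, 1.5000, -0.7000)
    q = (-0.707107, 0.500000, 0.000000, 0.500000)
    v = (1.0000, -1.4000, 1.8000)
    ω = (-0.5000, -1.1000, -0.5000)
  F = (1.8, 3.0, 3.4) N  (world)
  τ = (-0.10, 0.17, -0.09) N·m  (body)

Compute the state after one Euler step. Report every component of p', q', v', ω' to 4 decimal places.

a = F/m = (0.3600, 0.6000, 0.6800)
p + v·dt = (0.1400, 1.4440, -0.6280)
v + (F/m)dt = (1.0144, -1.3760, 1.8272)
angular accel α = (-2.4400, 1.9250, -0.8393)
ω + α·dt = (-0.5976, -1.0230, -0.5336)
q⊗(0,ω) = (0.5000000, 0.9035535, 0.7778177, -0.1964465)
q' = normalize(q + ½dt·q⊗(0,ω)) = (-0.6969, 0.5179, 0.0156, 0.4959)

p' = (0.1400, 1.4440, -0.6280)
q' = (-0.6969, 0.5179, 0.0156, 0.4959)
v' = (1.0144, -1.3760, 1.8272)
ω' = (-0.5976, -1.0230, -0.5336)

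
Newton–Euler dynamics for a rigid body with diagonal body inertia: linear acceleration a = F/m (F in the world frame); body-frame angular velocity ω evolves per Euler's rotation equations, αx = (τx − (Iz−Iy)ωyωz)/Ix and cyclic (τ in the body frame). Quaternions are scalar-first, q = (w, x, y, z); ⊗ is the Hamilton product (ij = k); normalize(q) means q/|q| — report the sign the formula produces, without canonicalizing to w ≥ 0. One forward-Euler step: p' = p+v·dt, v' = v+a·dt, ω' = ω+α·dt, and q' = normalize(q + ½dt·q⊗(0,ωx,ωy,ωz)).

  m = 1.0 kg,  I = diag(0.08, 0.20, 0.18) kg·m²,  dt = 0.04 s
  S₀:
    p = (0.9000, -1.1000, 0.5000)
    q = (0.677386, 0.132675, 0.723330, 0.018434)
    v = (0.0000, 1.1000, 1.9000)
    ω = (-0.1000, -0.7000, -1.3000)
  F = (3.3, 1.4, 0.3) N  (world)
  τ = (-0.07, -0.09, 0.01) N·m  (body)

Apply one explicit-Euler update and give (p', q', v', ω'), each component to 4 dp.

gyro term ω×Iω = (-0.0182, -0.0130, 0.0084)
(τ − ω×Iω)/I = (-0.6475, -0.3850, 0.0089)
ω' = ω + α·dt = (-0.1259, -0.7154, -1.2996)
2q̇ = q⊗(0,ω) = (0.5435627, -0.9951638, -0.3035361, -0.9011413)
q' = normalize(q + ½dt·q⊗(0,ω)) = (0.6880, 0.1127, 0.7169, 0.0004)
p' = p + v·dt = (0.9000, -1.0560, 0.5760)
v + (F/m)dt = (0.1320, 1.1560, 1.9120)

p' = (0.9000, -1.0560, 0.5760)
q' = (0.6880, 0.1127, 0.7169, 0.0004)
v' = (0.1320, 1.1560, 1.9120)
ω' = (-0.1259, -0.7154, -1.2996)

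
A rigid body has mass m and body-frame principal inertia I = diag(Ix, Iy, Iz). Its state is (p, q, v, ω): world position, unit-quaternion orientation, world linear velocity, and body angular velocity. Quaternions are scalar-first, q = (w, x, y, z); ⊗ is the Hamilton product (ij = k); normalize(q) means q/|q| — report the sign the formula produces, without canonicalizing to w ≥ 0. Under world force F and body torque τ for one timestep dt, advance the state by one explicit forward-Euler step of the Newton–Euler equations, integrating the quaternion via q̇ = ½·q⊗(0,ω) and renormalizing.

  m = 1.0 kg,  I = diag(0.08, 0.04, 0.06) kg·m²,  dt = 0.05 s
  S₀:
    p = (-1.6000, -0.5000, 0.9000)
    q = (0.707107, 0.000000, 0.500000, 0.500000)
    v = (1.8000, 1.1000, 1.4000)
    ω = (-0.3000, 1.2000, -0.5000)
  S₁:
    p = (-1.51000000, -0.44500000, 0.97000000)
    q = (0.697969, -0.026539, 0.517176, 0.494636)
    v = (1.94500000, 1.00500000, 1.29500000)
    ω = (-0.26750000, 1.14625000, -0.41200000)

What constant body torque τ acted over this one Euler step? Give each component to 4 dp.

ω₁ − ω₀ = (0.03250000, -0.05375000, 0.08800000)
I·α + gyro = (0.0400, -0.0400, 0.1200)

τ = (0.0400, -0.0400, 0.1200)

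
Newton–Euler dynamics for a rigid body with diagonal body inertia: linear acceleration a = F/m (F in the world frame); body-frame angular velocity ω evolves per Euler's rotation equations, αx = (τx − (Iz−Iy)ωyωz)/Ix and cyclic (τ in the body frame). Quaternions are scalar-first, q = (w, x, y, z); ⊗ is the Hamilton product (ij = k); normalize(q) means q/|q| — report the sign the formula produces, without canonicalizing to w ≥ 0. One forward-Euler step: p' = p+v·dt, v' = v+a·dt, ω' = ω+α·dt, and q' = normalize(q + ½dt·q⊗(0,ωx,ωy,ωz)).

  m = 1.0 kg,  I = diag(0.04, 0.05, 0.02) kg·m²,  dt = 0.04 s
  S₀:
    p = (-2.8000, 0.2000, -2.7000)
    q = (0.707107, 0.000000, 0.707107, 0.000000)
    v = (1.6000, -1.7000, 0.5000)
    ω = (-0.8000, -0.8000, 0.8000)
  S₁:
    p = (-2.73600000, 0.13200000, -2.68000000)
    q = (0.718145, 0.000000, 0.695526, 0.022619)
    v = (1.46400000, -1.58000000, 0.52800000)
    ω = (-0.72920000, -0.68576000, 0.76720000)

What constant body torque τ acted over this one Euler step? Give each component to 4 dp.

ω₁ − ω₀ = (0.07080000, 0.11424000, -0.03280000)
precession coupling = (0.0192, -0.0128, 0.0064)
I·α + gyro = (0.0900, 0.1300, -0.0100)

τ = (0.0900, 0.1300, -0.0100)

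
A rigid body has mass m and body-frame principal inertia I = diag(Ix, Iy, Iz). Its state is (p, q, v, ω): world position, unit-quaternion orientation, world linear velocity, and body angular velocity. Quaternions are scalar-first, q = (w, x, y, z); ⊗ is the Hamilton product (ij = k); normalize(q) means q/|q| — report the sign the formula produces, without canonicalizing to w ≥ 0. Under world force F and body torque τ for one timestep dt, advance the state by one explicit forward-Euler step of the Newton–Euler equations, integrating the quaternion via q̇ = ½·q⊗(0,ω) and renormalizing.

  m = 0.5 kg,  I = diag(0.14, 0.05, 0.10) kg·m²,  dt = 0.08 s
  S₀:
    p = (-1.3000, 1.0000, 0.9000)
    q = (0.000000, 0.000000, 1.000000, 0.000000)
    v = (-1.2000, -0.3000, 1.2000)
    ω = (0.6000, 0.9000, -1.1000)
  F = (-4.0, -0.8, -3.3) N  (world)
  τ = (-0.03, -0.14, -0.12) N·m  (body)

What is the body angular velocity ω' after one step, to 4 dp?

α = I⁻¹(τ − ω×Iω) = (0.1393, -2.2720, -0.7140)
ω' = ω + α·dt = (0.6111, 0.7182, -1.1571)

ω' = (0.6111, 0.7182, -1.1571)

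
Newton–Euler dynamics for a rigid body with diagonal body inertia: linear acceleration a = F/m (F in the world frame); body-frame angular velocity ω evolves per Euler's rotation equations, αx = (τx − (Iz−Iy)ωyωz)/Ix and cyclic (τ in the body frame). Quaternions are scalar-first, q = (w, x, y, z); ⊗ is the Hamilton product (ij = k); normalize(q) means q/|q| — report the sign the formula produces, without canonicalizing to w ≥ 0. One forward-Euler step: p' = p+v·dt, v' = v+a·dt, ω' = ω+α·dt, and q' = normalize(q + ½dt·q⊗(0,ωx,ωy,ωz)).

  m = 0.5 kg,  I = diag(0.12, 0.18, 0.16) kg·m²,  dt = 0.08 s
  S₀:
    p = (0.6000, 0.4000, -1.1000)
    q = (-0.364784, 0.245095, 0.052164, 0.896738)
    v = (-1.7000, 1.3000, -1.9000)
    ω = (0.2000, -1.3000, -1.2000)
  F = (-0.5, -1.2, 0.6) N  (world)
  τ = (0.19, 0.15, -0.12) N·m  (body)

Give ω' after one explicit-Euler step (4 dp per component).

(τ − ω×Iω)/I = (1.8433, 0.7800, -0.6525)
ω + α·dt = (0.3475, -1.2376, -1.2522)

ω' = (0.3475, -1.2376, -1.2522)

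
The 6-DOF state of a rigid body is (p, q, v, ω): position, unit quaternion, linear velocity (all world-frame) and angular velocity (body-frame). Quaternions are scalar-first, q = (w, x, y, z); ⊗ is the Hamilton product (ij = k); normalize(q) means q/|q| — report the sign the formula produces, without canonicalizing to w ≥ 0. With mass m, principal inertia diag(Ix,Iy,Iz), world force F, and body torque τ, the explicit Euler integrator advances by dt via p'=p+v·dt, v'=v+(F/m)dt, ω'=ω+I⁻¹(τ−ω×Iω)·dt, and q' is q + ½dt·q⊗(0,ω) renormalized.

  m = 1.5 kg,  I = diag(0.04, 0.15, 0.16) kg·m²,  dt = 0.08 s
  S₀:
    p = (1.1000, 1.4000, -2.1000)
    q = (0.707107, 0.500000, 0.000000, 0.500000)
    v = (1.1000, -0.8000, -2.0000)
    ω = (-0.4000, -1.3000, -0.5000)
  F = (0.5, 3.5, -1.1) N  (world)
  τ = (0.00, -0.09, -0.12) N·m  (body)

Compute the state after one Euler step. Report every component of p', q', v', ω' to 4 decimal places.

new position p' = (1.1880, 1.3360, -2.2600)
v' = v + a·dt = (1.1267, -0.6133, -2.0587)
angular accel α = (-0.1625, -0.4400, -1.1075)
ω + α·dt = (-0.4130, -1.3352, -0.5886)
2q̇ = q⊗(0,ω) = (0.4500000, 0.3671572, -0.8692391, -1.0035535)
q' = normalize(q + ½dt·q⊗(0,ω)) = (0.7239, 0.5138, -0.0347, 0.4591)

p' = (1.1880, 1.3360, -2.2600)
q' = (0.7239, 0.5138, -0.0347, 0.4591)
v' = (1.1267, -0.6133, -2.0587)
ω' = (-0.4130, -1.3352, -0.5886)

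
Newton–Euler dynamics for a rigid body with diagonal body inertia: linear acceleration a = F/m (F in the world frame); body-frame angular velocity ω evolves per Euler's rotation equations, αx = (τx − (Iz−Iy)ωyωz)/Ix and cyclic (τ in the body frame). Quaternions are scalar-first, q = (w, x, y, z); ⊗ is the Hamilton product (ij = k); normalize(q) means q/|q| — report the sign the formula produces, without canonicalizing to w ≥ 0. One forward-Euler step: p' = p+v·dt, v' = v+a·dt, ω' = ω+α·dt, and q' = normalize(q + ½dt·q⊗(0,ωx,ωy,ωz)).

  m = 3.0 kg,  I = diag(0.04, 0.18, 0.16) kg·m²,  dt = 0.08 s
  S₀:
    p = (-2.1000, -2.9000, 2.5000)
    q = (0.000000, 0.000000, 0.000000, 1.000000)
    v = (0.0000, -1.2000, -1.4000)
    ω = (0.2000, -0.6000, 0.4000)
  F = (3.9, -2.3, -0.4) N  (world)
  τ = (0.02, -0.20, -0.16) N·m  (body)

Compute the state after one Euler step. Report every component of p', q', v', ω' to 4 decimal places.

p' = (-2.1000, -2.9960, 2.3880)
q' = (-0.0160, 0.0240, 0.0080, 0.9996)
v' = (0.1040, -1.2613, -1.4107)
ω' = (0.2304, -0.6846, 0.3284)

α = I⁻¹(τ − ω×Iω) = (0.3800, -1.0578, -0.8950)
ω + α·dt = (0.2304, -0.6846, 0.3284)
2q̇ = q⊗(0,ω) = (-0.4000000, 0.6000000, 0.2000000, 0.0000000)
q + ½dt·q⊗(0,ω), renormalized = (-0.0160, 0.0240, 0.0080, 0.9996)
new position p' = (-2.1000, -2.9960, 2.3880)
new velocity v' = (0.1040, -1.2613, -1.4107)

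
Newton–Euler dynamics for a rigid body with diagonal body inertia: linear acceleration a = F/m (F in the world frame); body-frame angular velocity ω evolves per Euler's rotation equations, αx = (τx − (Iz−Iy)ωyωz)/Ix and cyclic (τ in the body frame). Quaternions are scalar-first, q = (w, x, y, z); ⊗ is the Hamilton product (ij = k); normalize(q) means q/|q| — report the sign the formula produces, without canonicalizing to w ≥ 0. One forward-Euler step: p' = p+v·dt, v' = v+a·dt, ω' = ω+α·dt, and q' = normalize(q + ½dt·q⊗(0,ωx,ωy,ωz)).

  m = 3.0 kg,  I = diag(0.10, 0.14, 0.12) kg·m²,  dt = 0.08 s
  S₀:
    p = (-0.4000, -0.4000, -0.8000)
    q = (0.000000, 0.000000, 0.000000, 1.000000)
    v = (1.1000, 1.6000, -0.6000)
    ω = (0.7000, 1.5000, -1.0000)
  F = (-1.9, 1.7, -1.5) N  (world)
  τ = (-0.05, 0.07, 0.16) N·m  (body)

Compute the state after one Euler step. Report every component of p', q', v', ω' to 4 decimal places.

p + v·dt = (-0.3120, -0.2720, -0.8480)
v' = v + a·dt = (1.0493, 1.6453, -0.6400)
angular accel α = (-0.8000, 0.4000, 0.9833)
new body rate ω' = (0.6360, 1.5320, -0.9213)
Hamilton product q⊗(0,ω) = (1.0000000, -1.5000000, 0.7000000, 0.0000000)
updated quaternion q' = (0.0399, -0.0598, 0.0279, 0.9970)

p' = (-0.3120, -0.2720, -0.8480)
q' = (0.0399, -0.0598, 0.0279, 0.9970)
v' = (1.0493, 1.6453, -0.6400)
ω' = (0.6360, 1.5320, -0.9213)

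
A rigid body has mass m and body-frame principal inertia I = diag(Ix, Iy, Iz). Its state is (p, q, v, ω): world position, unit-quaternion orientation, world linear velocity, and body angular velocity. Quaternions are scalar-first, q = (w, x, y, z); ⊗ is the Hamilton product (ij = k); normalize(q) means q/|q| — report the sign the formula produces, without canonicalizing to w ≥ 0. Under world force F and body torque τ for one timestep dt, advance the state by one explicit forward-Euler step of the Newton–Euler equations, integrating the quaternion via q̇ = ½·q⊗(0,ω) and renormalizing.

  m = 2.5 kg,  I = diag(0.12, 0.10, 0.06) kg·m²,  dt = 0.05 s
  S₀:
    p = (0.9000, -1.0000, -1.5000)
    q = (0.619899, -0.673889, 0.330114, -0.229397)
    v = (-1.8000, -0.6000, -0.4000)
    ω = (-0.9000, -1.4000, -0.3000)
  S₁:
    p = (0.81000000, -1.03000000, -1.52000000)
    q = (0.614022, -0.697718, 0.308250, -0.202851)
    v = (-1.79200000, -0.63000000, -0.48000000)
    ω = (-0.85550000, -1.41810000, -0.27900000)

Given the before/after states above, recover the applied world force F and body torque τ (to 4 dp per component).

F = (0.4000, -1.5000, -4.0000)
τ = (0.0900, -0.0200, 0.0000)

v₁ − v₀ = (0.00800000, -0.03000000, -0.08000000)
F = m·Δv/dt = (0.4000, -1.5000, -4.0000)
Δω = ω₁−ω₀ = (0.04450000, -0.01810000, 0.02100000)
applied torque τ = (0.0900, -0.0200, 0.0000)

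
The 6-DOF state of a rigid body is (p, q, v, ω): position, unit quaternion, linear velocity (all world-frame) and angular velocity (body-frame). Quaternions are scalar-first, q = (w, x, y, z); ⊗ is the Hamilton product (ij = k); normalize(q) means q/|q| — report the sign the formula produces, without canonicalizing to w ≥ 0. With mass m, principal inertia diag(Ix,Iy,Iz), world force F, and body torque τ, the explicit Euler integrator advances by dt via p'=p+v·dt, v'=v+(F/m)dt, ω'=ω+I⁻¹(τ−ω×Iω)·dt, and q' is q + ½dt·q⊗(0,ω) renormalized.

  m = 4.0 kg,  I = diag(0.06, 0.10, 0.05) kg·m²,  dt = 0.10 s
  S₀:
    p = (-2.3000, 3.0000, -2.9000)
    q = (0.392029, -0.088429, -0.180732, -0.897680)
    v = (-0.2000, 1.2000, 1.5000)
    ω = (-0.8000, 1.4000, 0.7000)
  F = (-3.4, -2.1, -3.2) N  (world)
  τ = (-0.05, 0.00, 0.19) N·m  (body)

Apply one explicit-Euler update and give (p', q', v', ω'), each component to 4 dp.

p' = (-2.3200, 3.1200, -2.7500)
q' = (0.4309, -0.0474, -0.1138, -0.8939)
v' = (-0.2850, 1.1475, 1.4200)
ω' = (-0.8017, 1.4056, 1.1696)

a = (-0.8500, -0.5250, -0.8000)
new position p' = (-2.3200, 3.1200, -2.7500)
new velocity v' = (-0.2850, 1.1475, 1.4200)
α = I⁻¹(τ − ω×Iω) = (-0.0167, 0.0560, 4.6960)
new body rate ω' = (-0.8017, 1.4056, 1.1696)
Hamilton product q⊗(0,ω) = (0.8106576, 0.8166164, 1.3288849, 0.0060341)
updated quaternion q' = (0.4309, -0.0474, -0.1138, -0.8939)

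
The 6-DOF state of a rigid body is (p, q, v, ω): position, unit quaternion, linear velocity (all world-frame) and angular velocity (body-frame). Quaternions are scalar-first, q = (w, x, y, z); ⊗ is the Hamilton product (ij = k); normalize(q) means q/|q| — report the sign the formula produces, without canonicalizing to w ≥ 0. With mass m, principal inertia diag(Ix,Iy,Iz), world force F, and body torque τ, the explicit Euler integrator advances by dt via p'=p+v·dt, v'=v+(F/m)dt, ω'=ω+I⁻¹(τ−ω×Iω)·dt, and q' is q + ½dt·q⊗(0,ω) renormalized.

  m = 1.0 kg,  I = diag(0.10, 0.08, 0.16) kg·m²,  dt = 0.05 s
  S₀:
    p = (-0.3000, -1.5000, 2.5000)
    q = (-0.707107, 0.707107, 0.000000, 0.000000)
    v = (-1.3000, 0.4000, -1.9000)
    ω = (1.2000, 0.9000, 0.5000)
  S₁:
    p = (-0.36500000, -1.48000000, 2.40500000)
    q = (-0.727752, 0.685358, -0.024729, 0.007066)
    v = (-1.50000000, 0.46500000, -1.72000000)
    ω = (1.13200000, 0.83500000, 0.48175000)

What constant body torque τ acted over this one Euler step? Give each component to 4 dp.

τ = (-0.1000, -0.1400, -0.0800)

Δω = ω₁−ω₀ = (-0.06800000, -0.06500000, -0.01825000)
precession coupling = (0.0360, -0.0360, -0.0216)
applied torque τ = (-0.1000, -0.1400, -0.0800)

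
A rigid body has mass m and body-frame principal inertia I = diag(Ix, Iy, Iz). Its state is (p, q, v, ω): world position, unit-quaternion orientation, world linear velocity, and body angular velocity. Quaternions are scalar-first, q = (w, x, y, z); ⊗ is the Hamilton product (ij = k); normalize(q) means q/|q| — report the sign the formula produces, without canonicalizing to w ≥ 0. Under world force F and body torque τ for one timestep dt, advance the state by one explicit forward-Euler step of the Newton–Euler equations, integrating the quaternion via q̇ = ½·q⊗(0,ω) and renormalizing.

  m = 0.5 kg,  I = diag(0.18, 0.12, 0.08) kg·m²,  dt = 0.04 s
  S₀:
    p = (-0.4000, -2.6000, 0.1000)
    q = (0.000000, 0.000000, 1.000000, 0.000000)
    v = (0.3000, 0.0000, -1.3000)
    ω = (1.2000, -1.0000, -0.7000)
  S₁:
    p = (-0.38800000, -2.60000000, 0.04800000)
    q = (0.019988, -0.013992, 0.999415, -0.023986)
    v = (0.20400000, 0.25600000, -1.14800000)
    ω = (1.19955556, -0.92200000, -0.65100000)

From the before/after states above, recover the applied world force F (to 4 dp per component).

Δv = v₁−v₀ = (-0.09600000, 0.25600000, 0.15200000)
applied force F = (-1.2000, 3.2000, 1.9000)

F = (-1.2000, 3.2000, 1.9000)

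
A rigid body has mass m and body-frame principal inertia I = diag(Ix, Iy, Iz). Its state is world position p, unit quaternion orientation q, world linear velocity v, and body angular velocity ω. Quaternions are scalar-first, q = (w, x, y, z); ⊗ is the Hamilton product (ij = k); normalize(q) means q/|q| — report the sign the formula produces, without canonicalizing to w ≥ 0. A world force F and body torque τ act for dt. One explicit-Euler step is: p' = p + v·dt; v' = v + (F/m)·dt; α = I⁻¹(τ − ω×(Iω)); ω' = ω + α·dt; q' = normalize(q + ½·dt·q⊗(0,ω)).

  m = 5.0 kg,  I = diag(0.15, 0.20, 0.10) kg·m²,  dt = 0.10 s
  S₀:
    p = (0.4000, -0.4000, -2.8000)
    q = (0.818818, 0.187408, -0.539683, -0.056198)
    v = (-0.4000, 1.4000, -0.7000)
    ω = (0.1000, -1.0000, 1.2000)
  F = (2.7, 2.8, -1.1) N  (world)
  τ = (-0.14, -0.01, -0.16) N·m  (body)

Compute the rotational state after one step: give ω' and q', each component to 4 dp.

(τ − ω×Iω)/I = (-1.7333, -0.0800, -1.5500)
ω + α·dt = (-0.0733, -1.0080, 1.0450)
q⊗(0,ω) = (-0.4909862, -0.6219358, -1.0493274, 0.8491419)
q + ½dt·q⊗(0,ω), renormalized = (0.7918, 0.1558, -0.5903, -0.0137)

ω' = (-0.0733, -1.0080, 1.0450)
q' = (0.7918, 0.1558, -0.5903, -0.0137)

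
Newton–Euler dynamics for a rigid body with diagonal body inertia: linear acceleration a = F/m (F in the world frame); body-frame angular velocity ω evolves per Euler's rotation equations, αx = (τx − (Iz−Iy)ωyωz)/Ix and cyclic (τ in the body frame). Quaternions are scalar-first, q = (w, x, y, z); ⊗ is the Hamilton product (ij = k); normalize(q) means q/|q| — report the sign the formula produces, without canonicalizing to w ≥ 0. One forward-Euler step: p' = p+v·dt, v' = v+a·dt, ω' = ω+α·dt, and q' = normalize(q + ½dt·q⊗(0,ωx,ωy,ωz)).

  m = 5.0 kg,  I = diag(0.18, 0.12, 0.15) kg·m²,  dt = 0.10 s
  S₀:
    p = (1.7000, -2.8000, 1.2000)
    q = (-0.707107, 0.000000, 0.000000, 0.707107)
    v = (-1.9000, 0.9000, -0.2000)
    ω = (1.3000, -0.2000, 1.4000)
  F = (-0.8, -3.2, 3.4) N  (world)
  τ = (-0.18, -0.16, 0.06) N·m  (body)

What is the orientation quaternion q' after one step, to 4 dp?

2q̇ = q⊗(0,ω) = (-0.9899498, -0.7778177, 1.0606605, -0.9899498)
q + ½dt·q⊗(0,ω), renormalized = (-0.7531, -0.0387, 0.0528, 0.6546)

q' = (-0.7531, -0.0387, 0.0528, 0.6546)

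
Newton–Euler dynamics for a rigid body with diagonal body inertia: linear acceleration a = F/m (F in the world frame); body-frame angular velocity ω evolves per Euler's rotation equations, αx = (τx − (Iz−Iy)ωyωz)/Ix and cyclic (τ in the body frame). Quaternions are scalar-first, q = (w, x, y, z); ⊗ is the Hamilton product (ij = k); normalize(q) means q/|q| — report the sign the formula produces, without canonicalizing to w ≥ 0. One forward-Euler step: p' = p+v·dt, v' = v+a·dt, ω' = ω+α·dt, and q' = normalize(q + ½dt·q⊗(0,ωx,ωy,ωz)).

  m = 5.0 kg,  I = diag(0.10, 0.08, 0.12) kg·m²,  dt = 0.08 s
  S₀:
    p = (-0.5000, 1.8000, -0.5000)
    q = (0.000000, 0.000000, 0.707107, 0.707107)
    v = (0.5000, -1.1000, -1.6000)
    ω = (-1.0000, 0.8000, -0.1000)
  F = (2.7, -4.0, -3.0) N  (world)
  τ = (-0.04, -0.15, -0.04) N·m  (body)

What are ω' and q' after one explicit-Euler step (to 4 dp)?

ω' = (-1.0294, 0.6520, -0.1373)
q' = (-0.0198, -0.0254, 0.6779, 0.7344)

precession coupling ω×(Iω) = (-0.0032, -0.0020, 0.0160)
angular accel α = (-0.3680, -1.8500, -0.4667)
ω + α·dt = (-1.0294, 0.6520, -0.1373)
Hamilton product q⊗(0,ω) = (-0.4949749, -0.6363963, -0.7071070, 0.7071070)
q + ½dt·q⊗(0,ω), renormalized = (-0.0198, -0.0254, 0.6779, 0.7344)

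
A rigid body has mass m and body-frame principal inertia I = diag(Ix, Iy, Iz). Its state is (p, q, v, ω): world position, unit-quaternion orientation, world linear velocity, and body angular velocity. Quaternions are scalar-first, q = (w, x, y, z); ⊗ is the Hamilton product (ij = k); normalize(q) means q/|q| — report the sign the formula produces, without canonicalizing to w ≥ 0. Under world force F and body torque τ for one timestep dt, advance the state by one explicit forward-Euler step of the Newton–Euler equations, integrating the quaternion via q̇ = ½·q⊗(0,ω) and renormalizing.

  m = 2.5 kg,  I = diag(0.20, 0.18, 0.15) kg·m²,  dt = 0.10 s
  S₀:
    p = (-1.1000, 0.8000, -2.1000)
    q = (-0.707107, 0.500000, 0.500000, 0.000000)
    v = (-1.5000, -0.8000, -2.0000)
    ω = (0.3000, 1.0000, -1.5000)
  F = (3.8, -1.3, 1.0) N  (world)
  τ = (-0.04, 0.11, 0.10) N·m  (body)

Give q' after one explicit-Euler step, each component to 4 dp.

Hamilton product q⊗(0,ω) = (-0.6500000, -0.9621321, 0.0428930, 1.4106605)
q' = normalize(q + ½dt·q⊗(0,ω)) = (-0.7365, 0.4500, 0.5001, 0.0702)

q' = (-0.7365, 0.4500, 0.5001, 0.0702)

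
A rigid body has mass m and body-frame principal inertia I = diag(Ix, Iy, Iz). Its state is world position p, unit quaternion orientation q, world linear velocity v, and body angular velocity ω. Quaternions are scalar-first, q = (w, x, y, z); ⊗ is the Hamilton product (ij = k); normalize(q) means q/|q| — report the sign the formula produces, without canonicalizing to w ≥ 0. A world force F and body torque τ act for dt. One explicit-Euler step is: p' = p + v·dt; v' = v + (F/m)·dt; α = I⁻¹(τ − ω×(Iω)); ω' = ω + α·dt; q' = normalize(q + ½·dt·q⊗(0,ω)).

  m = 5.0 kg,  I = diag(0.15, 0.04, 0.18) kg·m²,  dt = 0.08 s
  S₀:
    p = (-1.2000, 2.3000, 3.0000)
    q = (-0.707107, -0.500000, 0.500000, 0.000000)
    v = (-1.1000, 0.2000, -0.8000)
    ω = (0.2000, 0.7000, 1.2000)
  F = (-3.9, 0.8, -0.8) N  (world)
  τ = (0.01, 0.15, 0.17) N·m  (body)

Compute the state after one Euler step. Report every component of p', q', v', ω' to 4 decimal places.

p' = (-1.2880, 2.3160, 2.9360)
q' = (-0.7160, -0.4809, 0.5034, -0.0519)
v' = (-1.1624, 0.2128, -0.8128)
ω' = (0.1426, 1.0144, 1.2824)

(τ − ω×Iω)/I = (-0.7173, 3.9300, 1.0300)
new body rate ω' = (0.1426, 1.0144, 1.2824)
2q̇ = q⊗(0,ω) = (-0.2500000, 0.4585786, 0.1050251, -1.2985284)
updated quaternion q' = (-0.7160, -0.4809, 0.5034, -0.0519)
a = (-0.7800, 0.1600, -0.1600)
p' = p + v·dt = (-1.2880, 2.3160, 2.9360)
v' = v + a·dt = (-1.1624, 0.2128, -0.8128)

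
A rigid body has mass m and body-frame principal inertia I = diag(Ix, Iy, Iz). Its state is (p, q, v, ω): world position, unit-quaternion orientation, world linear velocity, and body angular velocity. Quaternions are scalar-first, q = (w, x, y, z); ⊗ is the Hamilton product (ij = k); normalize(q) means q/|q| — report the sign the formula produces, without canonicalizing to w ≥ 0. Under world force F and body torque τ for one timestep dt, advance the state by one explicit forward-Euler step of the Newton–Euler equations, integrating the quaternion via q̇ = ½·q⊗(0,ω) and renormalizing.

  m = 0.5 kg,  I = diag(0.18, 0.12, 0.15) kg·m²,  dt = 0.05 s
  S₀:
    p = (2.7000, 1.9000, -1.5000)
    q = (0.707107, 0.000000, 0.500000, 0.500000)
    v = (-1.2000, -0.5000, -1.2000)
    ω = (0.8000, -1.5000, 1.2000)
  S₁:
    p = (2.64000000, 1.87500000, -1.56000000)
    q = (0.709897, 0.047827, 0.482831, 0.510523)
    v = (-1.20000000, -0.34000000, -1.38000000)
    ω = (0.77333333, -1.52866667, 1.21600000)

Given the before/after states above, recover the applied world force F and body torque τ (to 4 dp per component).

velocity change Δv = (0.00000000, 0.16000000, -0.18000000)
m·(v₁−v₀)/dt = (0.0000, 1.6000, -1.8000)
Δω = ω₁−ω₀ = (-0.02666667, -0.02866667, 0.01600000)
ω₀×(Iω₀) = (-0.0540, 0.0288, 0.0720)
I·α + gyro = (-0.1500, -0.0400, 0.1200)

F = (0.0000, 1.6000, -1.8000)
τ = (-0.1500, -0.0400, 0.1200)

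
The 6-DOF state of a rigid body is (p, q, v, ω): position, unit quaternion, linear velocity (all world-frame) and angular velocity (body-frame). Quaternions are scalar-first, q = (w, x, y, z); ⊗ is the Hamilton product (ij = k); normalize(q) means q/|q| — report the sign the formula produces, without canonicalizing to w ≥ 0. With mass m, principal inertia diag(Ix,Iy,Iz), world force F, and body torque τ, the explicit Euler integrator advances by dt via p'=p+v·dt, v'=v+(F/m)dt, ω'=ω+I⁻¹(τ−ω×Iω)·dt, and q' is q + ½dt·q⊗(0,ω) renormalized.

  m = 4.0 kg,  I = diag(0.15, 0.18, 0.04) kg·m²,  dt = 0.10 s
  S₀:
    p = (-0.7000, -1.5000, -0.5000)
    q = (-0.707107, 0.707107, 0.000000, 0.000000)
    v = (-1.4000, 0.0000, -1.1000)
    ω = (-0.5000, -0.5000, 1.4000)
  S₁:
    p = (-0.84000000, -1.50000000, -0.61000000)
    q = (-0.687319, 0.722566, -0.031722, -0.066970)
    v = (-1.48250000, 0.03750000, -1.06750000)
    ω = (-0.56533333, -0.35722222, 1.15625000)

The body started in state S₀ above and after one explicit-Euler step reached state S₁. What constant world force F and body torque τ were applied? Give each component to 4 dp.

F = (-3.3000, 1.5000, 1.3000)
τ = (0.0000, 0.1800, -0.0900)

Δv = v₁−v₀ = (-0.08250000, 0.03750000, 0.03250000)
applied force F = (-3.3000, 1.5000, 1.3000)
rate change Δω = (-0.06533333, 0.14277778, -0.24375000)
τ = I·(Δω/dt) + ω₀×(Iω₀) = (0.0000, 0.1800, -0.0900)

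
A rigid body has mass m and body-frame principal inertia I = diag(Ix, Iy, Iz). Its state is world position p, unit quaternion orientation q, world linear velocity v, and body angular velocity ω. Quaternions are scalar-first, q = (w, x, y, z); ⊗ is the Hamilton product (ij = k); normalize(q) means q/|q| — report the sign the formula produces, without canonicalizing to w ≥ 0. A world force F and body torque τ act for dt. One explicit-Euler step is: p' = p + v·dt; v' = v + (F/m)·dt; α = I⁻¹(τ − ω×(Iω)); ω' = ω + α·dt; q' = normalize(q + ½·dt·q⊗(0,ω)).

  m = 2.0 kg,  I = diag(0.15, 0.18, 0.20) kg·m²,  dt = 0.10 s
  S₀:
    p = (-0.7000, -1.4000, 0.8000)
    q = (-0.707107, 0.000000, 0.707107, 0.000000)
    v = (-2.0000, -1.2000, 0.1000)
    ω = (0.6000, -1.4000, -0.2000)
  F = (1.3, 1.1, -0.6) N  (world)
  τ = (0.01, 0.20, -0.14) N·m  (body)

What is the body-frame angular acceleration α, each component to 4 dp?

gyro term ω×Iω = (0.0056, 0.0060, -0.0252)
angular accel α = (0.0293, 1.0778, -0.5740)

α = (0.0293, 1.0778, -0.5740)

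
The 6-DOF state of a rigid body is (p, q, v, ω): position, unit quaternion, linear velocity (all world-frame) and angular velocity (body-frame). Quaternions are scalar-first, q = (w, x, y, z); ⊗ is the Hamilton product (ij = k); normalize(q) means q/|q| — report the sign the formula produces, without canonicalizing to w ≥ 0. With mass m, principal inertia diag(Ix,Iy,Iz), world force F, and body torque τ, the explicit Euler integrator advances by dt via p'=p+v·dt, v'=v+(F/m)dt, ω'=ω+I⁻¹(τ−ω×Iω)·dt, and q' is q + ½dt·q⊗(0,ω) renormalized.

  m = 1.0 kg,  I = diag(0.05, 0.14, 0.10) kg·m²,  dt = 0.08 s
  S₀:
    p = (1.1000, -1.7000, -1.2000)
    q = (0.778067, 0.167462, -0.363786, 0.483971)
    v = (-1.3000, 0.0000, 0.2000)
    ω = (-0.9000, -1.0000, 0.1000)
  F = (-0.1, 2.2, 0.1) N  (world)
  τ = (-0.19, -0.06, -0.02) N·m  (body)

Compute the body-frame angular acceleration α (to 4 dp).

gyro term ω×Iω = (0.0040, 0.0045, 0.0810)
α = I⁻¹(τ − ω×Iω) = (-3.8800, -0.4607, -1.0100)

α = (-3.8800, -0.4607, -1.0100)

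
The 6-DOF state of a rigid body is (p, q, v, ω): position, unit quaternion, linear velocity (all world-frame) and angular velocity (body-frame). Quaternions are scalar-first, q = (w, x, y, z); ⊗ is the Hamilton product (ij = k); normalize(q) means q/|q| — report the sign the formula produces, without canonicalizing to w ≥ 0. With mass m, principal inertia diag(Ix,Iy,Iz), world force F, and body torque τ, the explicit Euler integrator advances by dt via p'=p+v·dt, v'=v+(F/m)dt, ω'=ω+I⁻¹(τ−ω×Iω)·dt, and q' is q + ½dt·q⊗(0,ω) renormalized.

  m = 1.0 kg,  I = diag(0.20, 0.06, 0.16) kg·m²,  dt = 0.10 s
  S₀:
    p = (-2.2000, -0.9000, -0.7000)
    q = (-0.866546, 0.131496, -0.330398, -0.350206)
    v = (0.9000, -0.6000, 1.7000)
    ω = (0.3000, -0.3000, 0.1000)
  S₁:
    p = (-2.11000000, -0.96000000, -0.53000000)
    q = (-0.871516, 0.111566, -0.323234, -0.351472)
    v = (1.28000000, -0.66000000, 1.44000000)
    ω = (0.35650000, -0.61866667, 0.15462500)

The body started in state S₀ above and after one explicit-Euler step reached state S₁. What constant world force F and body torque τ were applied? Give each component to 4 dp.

rate change Δω = (0.05650000, -0.31866667, 0.05462500)
precession coupling = (-0.0030, 0.0012, 0.0126)
τ = I·(Δω/dt) + ω₀×(Iω₀) = (0.1100, -0.1900, 0.1000)
Δv = v₁−v₀ = (0.38000000, -0.06000000, -0.26000000)
applied force F = (3.8000, -0.6000, -2.6000)

F = (3.8000, -0.6000, -2.6000)
τ = (0.1100, -0.1900, 0.1000)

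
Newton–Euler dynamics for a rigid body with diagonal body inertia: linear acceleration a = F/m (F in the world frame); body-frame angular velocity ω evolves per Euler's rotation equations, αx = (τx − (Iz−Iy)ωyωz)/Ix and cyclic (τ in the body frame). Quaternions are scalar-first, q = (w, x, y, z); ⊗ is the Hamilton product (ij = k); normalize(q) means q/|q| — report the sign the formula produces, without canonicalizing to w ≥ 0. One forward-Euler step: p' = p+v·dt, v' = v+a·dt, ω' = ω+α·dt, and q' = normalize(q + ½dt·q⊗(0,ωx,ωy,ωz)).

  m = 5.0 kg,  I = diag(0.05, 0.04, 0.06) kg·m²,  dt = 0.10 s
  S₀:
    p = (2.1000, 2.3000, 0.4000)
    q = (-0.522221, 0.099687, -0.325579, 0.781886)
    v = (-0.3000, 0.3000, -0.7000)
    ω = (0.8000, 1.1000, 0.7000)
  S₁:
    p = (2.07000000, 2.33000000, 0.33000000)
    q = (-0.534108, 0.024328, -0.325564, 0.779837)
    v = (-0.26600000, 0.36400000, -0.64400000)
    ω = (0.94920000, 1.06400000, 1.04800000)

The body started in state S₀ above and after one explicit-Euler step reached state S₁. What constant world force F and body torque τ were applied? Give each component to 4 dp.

F = (1.7000, 3.2000, 2.8000)
τ = (0.0900, -0.0200, 0.2000)

ω₁ − ω₀ = (0.14920000, -0.03600000, 0.34800000)
I·α + gyro = (0.0900, -0.0200, 0.2000)
Δv = v₁−v₀ = (0.03400000, 0.06400000, 0.05600000)
applied force F = (1.7000, 3.2000, 2.8000)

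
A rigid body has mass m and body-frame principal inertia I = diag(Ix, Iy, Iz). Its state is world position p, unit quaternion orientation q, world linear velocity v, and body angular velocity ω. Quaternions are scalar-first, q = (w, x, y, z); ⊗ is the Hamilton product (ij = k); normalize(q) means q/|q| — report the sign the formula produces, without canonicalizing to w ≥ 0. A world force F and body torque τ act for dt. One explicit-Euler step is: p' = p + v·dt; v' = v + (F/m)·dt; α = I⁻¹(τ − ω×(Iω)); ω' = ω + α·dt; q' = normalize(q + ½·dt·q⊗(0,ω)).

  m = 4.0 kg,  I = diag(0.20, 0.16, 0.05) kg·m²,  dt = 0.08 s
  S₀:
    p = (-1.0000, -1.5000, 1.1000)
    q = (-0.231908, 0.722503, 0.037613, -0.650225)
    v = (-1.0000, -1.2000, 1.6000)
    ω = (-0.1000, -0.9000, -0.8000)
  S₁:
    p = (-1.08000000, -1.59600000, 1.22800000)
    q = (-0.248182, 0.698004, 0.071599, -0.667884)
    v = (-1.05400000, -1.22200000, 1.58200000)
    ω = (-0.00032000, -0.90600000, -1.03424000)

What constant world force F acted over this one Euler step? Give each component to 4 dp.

Δv = v₁−v₀ = (-0.05400000, -0.02200000, -0.01800000)
applied force F = (-2.7000, -1.1000, -0.9000)

F = (-2.7000, -1.1000, -0.9000)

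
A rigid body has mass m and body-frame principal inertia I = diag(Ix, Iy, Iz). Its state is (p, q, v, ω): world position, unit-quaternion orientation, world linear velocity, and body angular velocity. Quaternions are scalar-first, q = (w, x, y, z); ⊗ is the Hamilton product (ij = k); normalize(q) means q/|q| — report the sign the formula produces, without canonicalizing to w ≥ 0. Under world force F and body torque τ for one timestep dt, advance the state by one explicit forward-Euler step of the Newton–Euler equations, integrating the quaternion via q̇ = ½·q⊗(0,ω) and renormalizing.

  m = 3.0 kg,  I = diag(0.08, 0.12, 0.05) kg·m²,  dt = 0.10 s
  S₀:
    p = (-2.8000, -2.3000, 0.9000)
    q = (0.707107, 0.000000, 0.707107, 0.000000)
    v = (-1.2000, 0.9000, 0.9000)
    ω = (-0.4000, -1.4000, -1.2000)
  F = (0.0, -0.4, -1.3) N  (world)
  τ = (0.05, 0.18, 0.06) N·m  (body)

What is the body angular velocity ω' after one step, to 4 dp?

precession coupling ω×(Iω) = (-0.1176, 0.0144, 0.0224)
α = I⁻¹(τ − ω×Iω) = (2.0950, 1.3800, 0.7520)
new body rate ω' = (-0.1905, -1.2620, -1.1248)

ω' = (-0.1905, -1.2620, -1.1248)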